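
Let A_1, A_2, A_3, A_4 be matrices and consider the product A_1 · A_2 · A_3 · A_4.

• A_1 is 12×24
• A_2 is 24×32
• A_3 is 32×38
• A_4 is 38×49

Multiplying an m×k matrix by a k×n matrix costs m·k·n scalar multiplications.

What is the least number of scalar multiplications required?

Adjacent pairs: A_1A_2 = 12·24·32 = 9216; A_2A_3 = 24·32·38 = 29184; A_3A_4 = 32·38·49 = 59584.
Length 3: A_1..A_3: k=1: 0+29184+12·24·38=40128; k=2: 9216+0+12·32·38=23808 → min 23808 | A_2..A_4: k=2: 0+59584+24·32·49=97216; k=3: 29184+0+24·38·49=73872 → min 73872.
Length 4: A_1..A_4: k=1: 0+73872+12·24·49=87984; k=2: 9216+59584+12·32·49=87616; k=3: 23808+0+12·38·49=46152 → min 46152.
Optimal order: (((A_1 · A_2) · A_3) · A_4) with cost 46152.

46152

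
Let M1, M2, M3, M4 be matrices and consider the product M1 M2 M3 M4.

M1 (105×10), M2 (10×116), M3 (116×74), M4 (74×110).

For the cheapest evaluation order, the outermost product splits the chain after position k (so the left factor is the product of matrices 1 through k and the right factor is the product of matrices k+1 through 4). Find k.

1

Adjacent pairs: M1M2 = 105·10·116 = 121800; M2M3 = 10·116·74 = 85840; M3M4 = 116·74·110 = 944240.
Length 3: M1..M3: k=1: 0+85840+105·10·74=163540; k=2: 121800+0+105·116·74=1023120 → min 163540 | M2..M4: k=2: 0+944240+10·116·110=1071840; k=3: 85840+0+10·74·110=167240 → min 167240.
Top-level splits: k=1: (M1..M1)·(M2..M4) → 0+167240+105·10·110 = 282740; k=2: (M1..M2)·(M3..M4) → 121800+944240+105·116·110 = 2405840; k=3: (M1..M3)·(M4..M4) → 163540+0+105·74·110 = 1018240.
Best split is after M1, i.e. k = 1.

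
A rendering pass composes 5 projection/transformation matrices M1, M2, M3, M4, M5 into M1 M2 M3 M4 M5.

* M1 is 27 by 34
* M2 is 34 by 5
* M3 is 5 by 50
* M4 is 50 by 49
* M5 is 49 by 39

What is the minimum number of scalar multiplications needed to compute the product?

31660

Adjacent pairs: M1M2 = 27·34·5 = 4590; M2M3 = 34·5·50 = 8500; M3M4 = 5·50·49 = 12250; M4M5 = 50·49·39 = 95550.
Length 3: M1..M3: k=1: 0+8500+27·34·50=54400; k=2: 4590+0+27·5·50=11340 → min 11340 | M2..M4: k=2: 0+12250+34·5·49=20580; k=3: 8500+0+34·50·49=91800 → min 20580 | M3..M5: k=3: 0+95550+5·50·39=105300; k=4: 12250+0+5·49·39=21805 → min 21805.
Length 4: M1..M4: k=1: 0+20580+27·34·49=65562; k=2: 4590+12250+27·5·49=23455; k=3: 11340+0+27·50·49=77490 → min 23455 | M2..M5: k=2: 0+21805+34·5·39=28435; k=3: 8500+95550+34·50·39=170350; k=4: 20580+0+34·49·39=85554 → min 28435.
Length 5: M1..M5: k=1: 0+28435+27·34·39=64237; k=2: 4590+21805+27·5·39=31660; k=3: 11340+95550+27·50·39=159540; k=4: 23455+0+27·49·39=75052 → min 31660.
Optimal order: ((M1 M2) ((M3 M4) M5)) with cost 31660.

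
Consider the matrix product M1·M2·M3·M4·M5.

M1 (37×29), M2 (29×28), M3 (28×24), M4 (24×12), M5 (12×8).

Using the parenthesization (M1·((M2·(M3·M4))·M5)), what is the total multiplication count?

(M3·M4): 28×24 by 24×12 → 28×12, cost 28·24·12 = 8064
(M2·(M3·M4)): 29×28 by 28×12 → 29×12, cost 29·28·12 = 9744; cumulative 17808
((M2·(M3·M4))·M5): 29×12 by 12×8 → 29×8, cost 29·12·8 = 2784; cumulative 20592
(M1·((M2·(M3·M4))·M5)): 37×29 by 29×8 → 37×8, cost 37·29·8 = 8584; cumulative 29176
Total: 29176 scalar multiplications.

29176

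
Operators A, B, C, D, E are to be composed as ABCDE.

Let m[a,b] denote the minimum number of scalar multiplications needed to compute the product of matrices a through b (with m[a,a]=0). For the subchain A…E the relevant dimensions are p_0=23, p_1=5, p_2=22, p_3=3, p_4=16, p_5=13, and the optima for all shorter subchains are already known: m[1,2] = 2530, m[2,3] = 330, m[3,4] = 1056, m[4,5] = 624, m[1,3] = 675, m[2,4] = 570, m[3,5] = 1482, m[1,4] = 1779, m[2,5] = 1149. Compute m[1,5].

2196

m[1,5] = min over k∈[1,4] of m[1,k]+m[k+1,5]+p_{0}·p_k·p_{5}.
k=1: 0 + 1149 + 23·5·13 = 2644; k=2: 2530 + 1482 + 23·22·13 = 10590; k=3: 675 + 624 + 23·3·13 = 2196; k=4: 1779 + 0 + 23·16·13 = 6563.
Minimum: 2196 at k=3.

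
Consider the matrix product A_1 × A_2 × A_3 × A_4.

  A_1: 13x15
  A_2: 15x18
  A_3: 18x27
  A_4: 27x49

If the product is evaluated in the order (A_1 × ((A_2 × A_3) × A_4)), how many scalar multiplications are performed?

(A_2 × A_3): 15×18 by 18×27 → 15×27, cost 15·18·27 = 7290
((A_2 × A_3) × A_4): 15×27 by 27×49 → 15×49, cost 15·27·49 = 19845; cumulative 27135
(A_1 × ((A_2 × A_3) × A_4)): 13×15 by 15×49 → 13×49, cost 13·15·49 = 9555; cumulative 36690
Total: 36690 scalar multiplications.

36690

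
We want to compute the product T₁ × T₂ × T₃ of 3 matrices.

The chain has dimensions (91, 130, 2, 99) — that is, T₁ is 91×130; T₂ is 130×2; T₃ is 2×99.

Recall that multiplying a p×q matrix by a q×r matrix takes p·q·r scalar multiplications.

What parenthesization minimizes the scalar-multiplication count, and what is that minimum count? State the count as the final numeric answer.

(T₁ × (T₂ × T₃)): cost 1196910.
((T₁ × T₂) × T₃): cost 41678.
Optimal: ((T₁ × T₂) × T₃) with cost 41678.

41678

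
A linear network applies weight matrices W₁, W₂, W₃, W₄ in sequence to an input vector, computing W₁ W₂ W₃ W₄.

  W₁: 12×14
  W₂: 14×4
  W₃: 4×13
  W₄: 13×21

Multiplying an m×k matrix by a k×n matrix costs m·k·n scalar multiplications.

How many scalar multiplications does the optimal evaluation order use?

2772

Adjacent pairs: W₁W₂ = 12·14·4 = 672; W₂W₃ = 14·4·13 = 728; W₃W₄ = 4·13·21 = 1092.
Length 3: W₁..W₃: k=1: 0+728+12·14·13=2912; k=2: 672+0+12·4·13=1296 → min 1296 | W₂..W₄: k=2: 0+1092+14·4·21=2268; k=3: 728+0+14·13·21=4550 → min 2268.
Length 4: W₁..W₄: k=1: 0+2268+12·14·21=5796; k=2: 672+1092+12·4·21=2772; k=3: 1296+0+12·13·21=4572 → min 2772.
Optimal order: ((W₁ W₂) (W₃ W₄)) with cost 2772.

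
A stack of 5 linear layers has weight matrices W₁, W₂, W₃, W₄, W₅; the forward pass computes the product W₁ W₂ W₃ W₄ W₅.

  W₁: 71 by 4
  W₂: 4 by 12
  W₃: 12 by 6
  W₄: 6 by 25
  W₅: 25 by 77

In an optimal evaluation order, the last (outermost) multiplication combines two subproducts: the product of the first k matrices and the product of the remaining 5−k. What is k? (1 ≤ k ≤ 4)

1

Adjacent pairs: W₁W₂ = 71·4·12 = 3408; W₂W₃ = 4·12·6 = 288; W₃W₄ = 12·6·25 = 1800; W₄W₅ = 6·25·77 = 11550.
Length 3: W₁..W₃: k=1: 0+288+71·4·6=1992; k=2: 3408+0+71·12·6=8520 → min 1992 | W₂..W₄: k=2: 0+1800+4·12·25=3000; k=3: 288+0+4·6·25=888 → min 888 | W₃..W₅: k=3: 0+11550+12·6·77=17094; k=4: 1800+0+12·25·77=24900 → min 17094.
Length 4: W₁..W₄: k=1: 0+888+71·4·25=7988; k=2: 3408+1800+71·12·25=26508; k=3: 1992+0+71·6·25=12642 → min 7988 | W₂..W₅: k=2: 0+17094+4·12·77=20790; k=3: 288+11550+4·6·77=13686; k=4: 888+0+4·25·77=8588 → min 8588.
Top-level splits: k=1: (W₁..W₁)·(W₂..W₅) → 0+8588+71·4·77 = 30456; k=2: (W₁..W₂)·(W₃..W₅) → 3408+17094+71·12·77 = 86106; k=3: (W₁..W₃)·(W₄..W₅) → 1992+11550+71·6·77 = 46344; k=4: (W₁..W₄)·(W₅..W₅) → 7988+0+71·25·77 = 144663.
Best split is after W₁, i.e. k = 1.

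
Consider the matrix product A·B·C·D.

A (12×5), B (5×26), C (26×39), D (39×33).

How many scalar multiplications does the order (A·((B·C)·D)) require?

13485

(B·C): 5×26 by 26×39 → 5×39, cost 5·26·39 = 5070
((B·C)·D): 5×39 by 39×33 → 5×33, cost 5·39·33 = 6435; cumulative 11505
(A·((B·C)·D)): 12×5 by 5×33 → 12×33, cost 12·5·33 = 1980; cumulative 13485
Total: 13485 scalar multiplications.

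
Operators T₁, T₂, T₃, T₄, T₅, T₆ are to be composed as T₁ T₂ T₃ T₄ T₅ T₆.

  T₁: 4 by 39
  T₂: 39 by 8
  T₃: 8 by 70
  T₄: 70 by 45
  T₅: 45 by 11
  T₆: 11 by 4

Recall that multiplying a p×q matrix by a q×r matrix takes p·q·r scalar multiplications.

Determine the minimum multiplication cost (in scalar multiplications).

18196

Adjacent pairs: T₁T₂ = 4·39·8 = 1248; T₂T₃ = 39·8·70 = 21840; T₃T₄ = 8·70·45 = 25200; T₄T₅ = 70·45·11 = 34650; T₅T₆ = 45·11·4 = 1980.
Length 3: T₁..T₃: k=1: 0+21840+4·39·70=32760; k=2: 1248+0+4·8·70=3488 → min 3488 | T₂..T₄: k=2: 0+25200+39·8·45=39240; k=3: 21840+0+39·70·45=144690 → min 39240 | T₃..T₅: k=3: 0+34650+8·70·11=40810; k=4: 25200+0+8·45·11=29160 → min 29160 | T₄..T₆: k=4: 0+1980+70·45·4=14580; k=5: 34650+0+70·11·4=37730 → min 14580.
Length 4: T₁..T₄: k=1: 0+39240+4·39·45=46260; k=2: 1248+25200+4·8·45=27888; k=3: 3488+0+4·70·45=16088 → min 16088 | T₂..T₅: k=2: 0+29160+39·8·11=32592; k=3: 21840+34650+39·70·11=86520; k=4: 39240+0+39·45·11=58545 → min 32592 | T₃..T₆: k=3: 0+14580+8·70·4=16820; k=4: 25200+1980+8·45·4=28620; k=5: 29160+0+8·11·4=29512 → min 16820.
Length 5: T₁..T₅: k=1: 0+32592+4·39·11=34308; k=2: 1248+29160+4·8·11=30760; k=3: 3488+34650+4·70·11=41218; k=4: 16088+0+4·45·11=18068 → min 18068 | T₂..T₆: k=2: 0+16820+39·8·4=18068; k=3: 21840+14580+39·70·4=47340; k=4: 39240+1980+39·45·4=48240; k=5: 32592+0+39·11·4=34308 → min 18068.
Length 6: T₁..T₆: k=1: 0+18068+4·39·4=18692; k=2: 1248+16820+4·8·4=18196; k=3: 3488+14580+4·70·4=19188; k=4: 16088+1980+4·45·4=18788; k=5: 18068+0+4·11·4=18244 → min 18196.
Optimal order: ((T₁ T₂) (T₃ (T₄ (T₅ T₆)))) with cost 18196.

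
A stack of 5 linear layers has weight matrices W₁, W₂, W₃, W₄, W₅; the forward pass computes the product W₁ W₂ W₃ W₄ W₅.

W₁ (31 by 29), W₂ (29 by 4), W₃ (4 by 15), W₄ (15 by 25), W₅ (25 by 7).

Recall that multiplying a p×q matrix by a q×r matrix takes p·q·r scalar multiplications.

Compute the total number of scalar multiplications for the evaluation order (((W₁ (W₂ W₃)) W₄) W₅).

(W₂ W₃): 29×4 by 4×15 → 29×15, cost 29·4·15 = 1740
(W₁ (W₂ W₃)): 31×29 by 29×15 → 31×15, cost 31·29·15 = 13485; cumulative 15225
((W₁ (W₂ W₃)) W₄): 31×15 by 15×25 → 31×25, cost 31·15·25 = 11625; cumulative 26850
(((W₁ (W₂ W₃)) W₄) W₅): 31×25 by 25×7 → 31×7, cost 31·25·7 = 5425; cumulative 32275
Total: 32275 scalar multiplications.

32275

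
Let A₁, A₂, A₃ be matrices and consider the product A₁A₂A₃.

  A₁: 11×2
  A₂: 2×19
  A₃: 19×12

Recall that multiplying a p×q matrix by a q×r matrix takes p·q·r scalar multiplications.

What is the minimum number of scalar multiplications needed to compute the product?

Order (A₁(A₂A₃)): (A₂A₃): 2×19 by 19×12 → 2×12, cost 2·19·12 = 456; (A₁(A₂A₃)): 11×2 by 2×12 → 11×12, cost 11·2·12 = 264; cumulative 720. Total 720.
Order ((A₁A₂)A₃): (A₁A₂): 11×2 by 2×19 → 11×19, cost 11·2·19 = 418; ((A₁A₂)A₃): 11×19 by 19×12 → 11×12, cost 11·19·12 = 2508; cumulative 2926. Total 2926.
Minimum: 720.

720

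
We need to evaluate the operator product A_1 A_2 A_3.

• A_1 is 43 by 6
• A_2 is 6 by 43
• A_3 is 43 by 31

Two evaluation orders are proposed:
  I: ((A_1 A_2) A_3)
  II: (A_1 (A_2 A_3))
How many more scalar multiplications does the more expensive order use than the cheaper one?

Order I = ((A_1 A_2) A_3): (A_1 A_2): 43×6 by 6×43 → 43×43, cost 43·6·43 = 11094; ((A_1 A_2) A_3): 43×43 by 43×31 → 43×31, cost 43·43·31 = 57319; cumulative 68413. Total 68413.
Order II = (A_1 (A_2 A_3)): (A_2 A_3): 6×43 by 43×31 → 6×31, cost 6·43·31 = 7998; (A_1 (A_2 A_3)): 43×6 by 6×31 → 43×31, cost 43·6·31 = 7998; cumulative 15996. Total 15996.
Difference: |68413 − 15996| = 52417.

52417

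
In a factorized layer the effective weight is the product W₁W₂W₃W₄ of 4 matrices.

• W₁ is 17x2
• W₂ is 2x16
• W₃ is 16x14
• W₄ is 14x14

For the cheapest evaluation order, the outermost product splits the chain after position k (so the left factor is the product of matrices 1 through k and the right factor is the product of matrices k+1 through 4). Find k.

1

Adjacent pairs: W₁W₂ = 17·2·16 = 544; W₂W₃ = 2·16·14 = 448; W₃W₄ = 16·14·14 = 3136.
Length 3: W₁..W₃: k=1: 0+448+17·2·14=924; k=2: 544+0+17·16·14=4352 → min 924 | W₂..W₄: k=2: 0+3136+2·16·14=3584; k=3: 448+0+2·14·14=840 → min 840.
Top-level splits: k=1: (W₁..W₁)·(W₂..W₄) → 0+840+17·2·14 = 1316; k=2: (W₁..W₂)·(W₃..W₄) → 544+3136+17·16·14 = 7488; k=3: (W₁..W₃)·(W₄..W₄) → 924+0+17·14·14 = 4256.
Best split is after W₁, i.e. k = 1.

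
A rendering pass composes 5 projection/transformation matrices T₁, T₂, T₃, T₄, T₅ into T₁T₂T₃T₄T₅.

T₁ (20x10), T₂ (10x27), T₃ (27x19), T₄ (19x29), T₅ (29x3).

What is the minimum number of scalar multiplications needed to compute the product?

4602

Adjacent pairs: T₁T₂ = 20·10·27 = 5400; T₂T₃ = 10·27·19 = 5130; T₃T₄ = 27·19·29 = 14877; T₄T₅ = 19·29·3 = 1653.
Length 3: T₁..T₃: k=1: 0+5130+20·10·19=8930; k=2: 5400+0+20·27·19=15660 → min 8930 | T₂..T₄: k=2: 0+14877+10·27·29=22707; k=3: 5130+0+10·19·29=10640 → min 10640 | T₃..T₅: k=3: 0+1653+27·19·3=3192; k=4: 14877+0+27·29·3=17226 → min 3192.
Length 4: T₁..T₄: k=1: 0+10640+20·10·29=16440; k=2: 5400+14877+20·27·29=35937; k=3: 8930+0+20·19·29=19950 → min 16440 | T₂..T₅: k=2: 0+3192+10·27·3=4002; k=3: 5130+1653+10·19·3=7353; k=4: 10640+0+10·29·3=11510 → min 4002.
Length 5: T₁..T₅: k=1: 0+4002+20·10·3=4602; k=2: 5400+3192+20·27·3=10212; k=3: 8930+1653+20·19·3=11723; k=4: 16440+0+20·29·3=18180 → min 4602.
Optimal order: (T₁(T₂(T₃(T₄T₅)))) with cost 4602.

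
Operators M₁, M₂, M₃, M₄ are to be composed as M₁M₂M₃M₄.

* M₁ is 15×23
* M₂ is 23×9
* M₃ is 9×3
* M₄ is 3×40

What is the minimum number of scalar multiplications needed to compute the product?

3456

Adjacent pairs: M₁M₂ = 15·23·9 = 3105; M₂M₃ = 23·9·3 = 621; M₃M₄ = 9·3·40 = 1080.
Length 3: M₁..M₃: k=1: 0+621+15·23·3=1656; k=2: 3105+0+15·9·3=3510 → min 1656 | M₂..M₄: k=2: 0+1080+23·9·40=9360; k=3: 621+0+23·3·40=3381 → min 3381.
Length 4: M₁..M₄: k=1: 0+3381+15·23·40=17181; k=2: 3105+1080+15·9·40=9585; k=3: 1656+0+15·3·40=3456 → min 3456.
Optimal order: ((M₁(M₂M₃))M₄) with cost 3456.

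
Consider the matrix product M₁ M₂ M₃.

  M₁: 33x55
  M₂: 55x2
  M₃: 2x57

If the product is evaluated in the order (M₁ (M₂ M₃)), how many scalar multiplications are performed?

109725

(M₂ M₃): 55×2 by 2×57 → 55×57, cost 55·2·57 = 6270
(M₁ (M₂ M₃)): 33×55 by 55×57 → 33×57, cost 33·55·57 = 103455; cumulative 109725
Total: 109725 scalar multiplications.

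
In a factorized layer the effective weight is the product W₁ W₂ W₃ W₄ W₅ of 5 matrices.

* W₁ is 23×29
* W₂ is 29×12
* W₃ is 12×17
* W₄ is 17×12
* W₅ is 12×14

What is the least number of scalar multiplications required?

16332

Adjacent pairs: W₁W₂ = 23·29·12 = 8004; W₂W₃ = 29·12·17 = 5916; W₃W₄ = 12·17·12 = 2448; W₄W₅ = 17·12·14 = 2856.
Length 3: W₁..W₃: k=1: 0+5916+23·29·17=17255; k=2: 8004+0+23·12·17=12696 → min 12696 | W₂..W₄: k=2: 0+2448+29·12·12=6624; k=3: 5916+0+29·17·12=11832 → min 6624 | W₃..W₅: k=3: 0+2856+12·17·14=5712; k=4: 2448+0+12·12·14=4464 → min 4464.
Length 4: W₁..W₄: k=1: 0+6624+23·29·12=14628; k=2: 8004+2448+23·12·12=13764; k=3: 12696+0+23·17·12=17388 → min 13764 | W₂..W₅: k=2: 0+4464+29·12·14=9336; k=3: 5916+2856+29·17·14=15674; k=4: 6624+0+29·12·14=11496 → min 9336.
Length 5: W₁..W₅: k=1: 0+9336+23·29·14=18674; k=2: 8004+4464+23·12·14=16332; k=3: 12696+2856+23·17·14=21026; k=4: 13764+0+23·12·14=17628 → min 16332.
Optimal order: ((W₁ W₂) ((W₃ W₄) W₅)) with cost 16332.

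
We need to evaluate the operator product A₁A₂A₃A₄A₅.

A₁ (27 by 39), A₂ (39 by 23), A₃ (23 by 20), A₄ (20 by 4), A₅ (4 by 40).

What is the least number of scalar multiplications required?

Adjacent pairs: A₁A₂ = 27·39·23 = 24219; A₂A₃ = 39·23·20 = 17940; A₃A₄ = 23·20·4 = 1840; A₄A₅ = 20·4·40 = 3200.
Length 3: A₁..A₃: k=1: 0+17940+27·39·20=39000; k=2: 24219+0+27·23·20=36639 → min 36639 | A₂..A₄: k=2: 0+1840+39·23·4=5428; k=3: 17940+0+39·20·4=21060 → min 5428 | A₃..A₅: k=3: 0+3200+23·20·40=21600; k=4: 1840+0+23·4·40=5520 → min 5520.
Length 4: A₁..A₄: k=1: 0+5428+27·39·4=9640; k=2: 24219+1840+27·23·4=28543; k=3: 36639+0+27·20·4=38799 → min 9640 | A₂..A₅: k=2: 0+5520+39·23·40=41400; k=3: 17940+3200+39·20·40=52340; k=4: 5428+0+39·4·40=11668 → min 11668.
Length 5: A₁..A₅: k=1: 0+11668+27·39·40=53788; k=2: 24219+5520+27·23·40=54579; k=3: 36639+3200+27·20·40=61439; k=4: 9640+0+27·4·40=13960 → min 13960.
Optimal order: ((A₁(A₂(A₃A₄)))A₅) with cost 13960.

13960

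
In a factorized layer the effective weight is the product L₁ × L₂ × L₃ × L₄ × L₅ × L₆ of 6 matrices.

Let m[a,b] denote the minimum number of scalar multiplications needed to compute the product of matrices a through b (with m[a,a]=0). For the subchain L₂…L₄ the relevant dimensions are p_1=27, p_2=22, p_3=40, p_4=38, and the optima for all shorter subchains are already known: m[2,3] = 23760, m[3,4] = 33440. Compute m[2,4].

m[2,4] = min over k∈[2,3] of m[2,k]+m[k+1,4]+p_{1}·p_k·p_{4}.
k=2: 0 + 33440 + 27·22·38 = 56012; k=3: 23760 + 0 + 27·40·38 = 64800.
Minimum: 56012 at k=2.

56012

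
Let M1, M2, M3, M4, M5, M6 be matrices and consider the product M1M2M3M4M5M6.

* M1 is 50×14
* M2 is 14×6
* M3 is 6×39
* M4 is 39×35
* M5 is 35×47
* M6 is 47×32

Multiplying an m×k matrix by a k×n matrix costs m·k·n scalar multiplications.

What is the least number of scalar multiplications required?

40884

Adjacent pairs: M1M2 = 50·14·6 = 4200; M2M3 = 14·6·39 = 3276; M3M4 = 6·39·35 = 8190; M4M5 = 39·35·47 = 64155; M5M6 = 35·47·32 = 52640.
Length 3: M1..M3: k=1: 0+3276+50·14·39=30576; k=2: 4200+0+50·6·39=15900 → min 15900 | M2..M4: k=2: 0+8190+14·6·35=11130; k=3: 3276+0+14·39·35=22386 → min 11130 | M3..M5: k=3: 0+64155+6·39·47=75153; k=4: 8190+0+6·35·47=18060 → min 18060 | M4..M6: k=4: 0+52640+39·35·32=96320; k=5: 64155+0+39·47·32=122811 → min 96320.
Length 4: M1..M4: k=1: 0+11130+50·14·35=35630; k=2: 4200+8190+50·6·35=22890; k=3: 15900+0+50·39·35=84150 → min 22890 | M2..M5: k=2: 0+18060+14·6·47=22008; k=3: 3276+64155+14·39·47=93093; k=4: 11130+0+14·35·47=34160 → min 22008 | M3..M6: k=3: 0+96320+6·39·32=103808; k=4: 8190+52640+6·35·32=67550; k=5: 18060+0+6·47·32=27084 → min 27084.
Length 5: M1..M5: k=1: 0+22008+50·14·47=54908; k=2: 4200+18060+50·6·47=36360; k=3: 15900+64155+50·39·47=171705; k=4: 22890+0+50·35·47=105140 → min 36360 | M2..M6: k=2: 0+27084+14·6·32=29772; k=3: 3276+96320+14·39·32=117068; k=4: 11130+52640+14·35·32=79450; k=5: 22008+0+14·47·32=43064 → min 29772.
Length 6: M1..M6: k=1: 0+29772+50·14·32=52172; k=2: 4200+27084+50·6·32=40884; k=3: 15900+96320+50·39·32=174620; k=4: 22890+52640+50·35·32=131530; k=5: 36360+0+50·47·32=111560 → min 40884.
Optimal order: ((M1M2)(((M3M4)M5)M6)) with cost 40884.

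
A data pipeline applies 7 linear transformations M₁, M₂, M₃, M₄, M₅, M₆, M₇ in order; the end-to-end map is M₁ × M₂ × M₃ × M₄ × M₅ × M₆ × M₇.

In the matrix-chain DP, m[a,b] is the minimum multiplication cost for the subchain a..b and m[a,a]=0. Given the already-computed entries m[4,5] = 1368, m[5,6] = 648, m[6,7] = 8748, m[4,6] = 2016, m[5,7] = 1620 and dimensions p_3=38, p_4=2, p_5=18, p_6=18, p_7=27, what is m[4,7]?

3672

m[4,7] = min over k∈[4,6] of m[4,k]+m[k+1,7]+p_{3}·p_k·p_{7}.
k=4: 0 + 1620 + 38·2·27 = 3672; k=5: 1368 + 8748 + 38·18·27 = 28584; k=6: 2016 + 0 + 38·18·27 = 20484.
Minimum: 3672 at k=4.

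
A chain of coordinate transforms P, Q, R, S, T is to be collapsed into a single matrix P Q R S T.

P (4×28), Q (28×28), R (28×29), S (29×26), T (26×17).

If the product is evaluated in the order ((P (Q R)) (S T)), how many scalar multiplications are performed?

(Q R): 28×28 by 28×29 → 28×29, cost 28·28·29 = 22736
(P (Q R)): 4×28 by 28×29 → 4×29, cost 4·28·29 = 3248; cumulative 25984
(S T): 29×26 by 26×17 → 29×17, cost 29·26·17 = 12818
((P (Q R)) (S T)): 4×29 by 29×17 → 4×17, cost 4·29·17 = 1972; cumulative 40774
Total: 40774 scalar multiplications.

40774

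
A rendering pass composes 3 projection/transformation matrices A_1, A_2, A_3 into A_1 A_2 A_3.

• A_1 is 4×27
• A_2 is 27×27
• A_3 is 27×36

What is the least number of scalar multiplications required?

Order (A_1 (A_2 A_3)): (A_2 A_3): 27×27 by 27×36 → 27×36, cost 27·27·36 = 26244; (A_1 (A_2 A_3)): 4×27 by 27×36 → 4×36, cost 4·27·36 = 3888; cumulative 30132. Total 30132.
Order ((A_1 A_2) A_3): (A_1 A_2): 4×27 by 27×27 → 4×27, cost 4·27·27 = 2916; ((A_1 A_2) A_3): 4×27 by 27×36 → 4×36, cost 4·27·36 = 3888; cumulative 6804. Total 6804.
Minimum: 6804.

6804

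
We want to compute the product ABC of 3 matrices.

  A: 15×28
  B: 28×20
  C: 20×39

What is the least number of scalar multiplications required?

Order (A(BC)): (BC): 28×20 by 20×39 → 28×39, cost 28·20·39 = 21840; (A(BC)): 15×28 by 28×39 → 15×39, cost 15·28·39 = 16380; cumulative 38220. Total 38220.
Order ((AB)C): (AB): 15×28 by 28×20 → 15×20, cost 15·28·20 = 8400; ((AB)C): 15×20 by 20×39 → 15×39, cost 15·20·39 = 11700; cumulative 20100. Total 20100.
Minimum: 20100.

20100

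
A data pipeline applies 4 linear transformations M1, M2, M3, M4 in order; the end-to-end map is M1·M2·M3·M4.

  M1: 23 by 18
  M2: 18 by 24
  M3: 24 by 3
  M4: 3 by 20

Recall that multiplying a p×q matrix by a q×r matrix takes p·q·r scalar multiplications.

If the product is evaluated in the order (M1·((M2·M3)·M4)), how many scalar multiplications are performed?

(M2·M3): 18×24 by 24×3 → 18×3, cost 18·24·3 = 1296
((M2·M3)·M4): 18×3 by 3×20 → 18×20, cost 18·3·20 = 1080; cumulative 2376
(M1·((M2·M3)·M4)): 23×18 by 18×20 → 23×20, cost 23·18·20 = 8280; cumulative 10656
Total: 10656 scalar multiplications.

10656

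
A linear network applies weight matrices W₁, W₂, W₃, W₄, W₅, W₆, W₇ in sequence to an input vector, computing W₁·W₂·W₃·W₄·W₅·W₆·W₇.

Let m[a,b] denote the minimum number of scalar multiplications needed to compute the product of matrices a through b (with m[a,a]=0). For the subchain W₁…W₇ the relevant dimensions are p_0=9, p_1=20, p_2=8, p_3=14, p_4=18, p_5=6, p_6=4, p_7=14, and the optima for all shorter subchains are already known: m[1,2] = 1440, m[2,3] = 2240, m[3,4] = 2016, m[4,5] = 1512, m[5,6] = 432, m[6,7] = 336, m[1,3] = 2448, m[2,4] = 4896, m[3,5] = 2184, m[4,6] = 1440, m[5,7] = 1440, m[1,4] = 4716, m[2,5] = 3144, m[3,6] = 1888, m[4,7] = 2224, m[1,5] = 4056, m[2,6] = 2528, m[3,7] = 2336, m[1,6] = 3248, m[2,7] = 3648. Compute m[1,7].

m[1,7] = min over k∈[1,6] of m[1,k]+m[k+1,7]+p_{0}·p_k·p_{7}.
k=1: 0 + 3648 + 9·20·14 = 6168; k=2: 1440 + 2336 + 9·8·14 = 4784; k=3: 2448 + 2224 + 9·14·14 = 6436; k=4: 4716 + 1440 + 9·18·14 = 8424; k=5: 4056 + 336 + 9·6·14 = 5148; k=6: 3248 + 0 + 9·4·14 = 3752.
Minimum: 3752 at k=6.

3752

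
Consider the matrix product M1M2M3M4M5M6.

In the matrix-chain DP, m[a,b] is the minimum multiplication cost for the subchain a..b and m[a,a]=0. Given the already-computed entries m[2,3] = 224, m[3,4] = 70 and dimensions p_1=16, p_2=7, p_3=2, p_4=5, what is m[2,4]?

m[2,4] = min over k∈[2,3] of m[2,k]+m[k+1,4]+p_{1}·p_k·p_{4}.
k=2: 0 + 70 + 16·7·5 = 630; k=3: 224 + 0 + 16·2·5 = 384.
Minimum: 384 at k=3.

384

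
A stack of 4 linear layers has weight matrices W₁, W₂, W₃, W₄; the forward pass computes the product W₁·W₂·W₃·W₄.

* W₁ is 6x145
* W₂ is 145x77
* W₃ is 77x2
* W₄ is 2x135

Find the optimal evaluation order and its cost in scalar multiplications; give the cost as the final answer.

Adjacent pairs: W₁W₂ = 6·145·77 = 66990; W₂W₃ = 145·77·2 = 22330; W₃W₄ = 77·2·135 = 20790.
Length 3: W₁..W₃: k=1: 0+22330+6·145·2=24070; k=2: 66990+0+6·77·2=67914 → min 24070 | W₂..W₄: k=2: 0+20790+145·77·135=1528065; k=3: 22330+0+145·2·135=61480 → min 61480.
Length 4: W₁..W₄: k=1: 0+61480+6·145·135=178930; k=2: 66990+20790+6·77·135=150150; k=3: 24070+0+6·2·135=25690 → min 25690.
Optimal parenthesization: ((W₁·(W₂·W₃))·W₄) with cost 25690.

25690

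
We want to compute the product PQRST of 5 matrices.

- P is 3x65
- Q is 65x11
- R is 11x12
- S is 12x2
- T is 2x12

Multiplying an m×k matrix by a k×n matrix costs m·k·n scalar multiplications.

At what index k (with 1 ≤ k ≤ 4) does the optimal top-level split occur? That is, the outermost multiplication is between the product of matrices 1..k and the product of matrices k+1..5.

Adjacent pairs: PQ = 3·65·11 = 2145; QR = 65·11·12 = 8580; RS = 11·12·2 = 264; ST = 12·2·12 = 288.
Length 3: P..R: k=1: 0+8580+3·65·12=10920; k=2: 2145+0+3·11·12=2541 → min 2541 | Q..S: k=2: 0+264+65·11·2=1694; k=3: 8580+0+65·12·2=10140 → min 1694 | R..T: k=3: 0+288+11·12·12=1872; k=4: 264+0+11·2·12=528 → min 528.
Length 4: P..S: k=1: 0+1694+3·65·2=2084; k=2: 2145+264+3·11·2=2475; k=3: 2541+0+3·12·2=2613 → min 2084 | Q..T: k=2: 0+528+65·11·12=9108; k=3: 8580+288+65·12·12=18228; k=4: 1694+0+65·2·12=3254 → min 3254.
Top-level splits: k=1: (P..P)·(Q..T) → 0+3254+3·65·12 = 5594; k=2: (P..Q)·(R..T) → 2145+528+3·11·12 = 3069; k=3: (P..R)·(S..T) → 2541+288+3·12·12 = 3261; k=4: (P..S)·(T..T) → 2084+0+3·2·12 = 2156.
Best split is after S, i.e. k = 4.

4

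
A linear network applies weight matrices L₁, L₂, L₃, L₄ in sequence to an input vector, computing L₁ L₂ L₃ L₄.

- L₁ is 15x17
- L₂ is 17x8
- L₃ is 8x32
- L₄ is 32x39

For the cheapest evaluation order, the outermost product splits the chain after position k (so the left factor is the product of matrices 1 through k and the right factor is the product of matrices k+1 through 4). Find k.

Adjacent pairs: L₁L₂ = 15·17·8 = 2040; L₂L₃ = 17·8·32 = 4352; L₃L₄ = 8·32·39 = 9984.
Length 3: L₁..L₃: k=1: 0+4352+15·17·32=12512; k=2: 2040+0+15·8·32=5880 → min 5880 | L₂..L₄: k=2: 0+9984+17·8·39=15288; k=3: 4352+0+17·32·39=25568 → min 15288.
Top-level splits: k=1: (L₁..L₁)·(L₂..L₄) → 0+15288+15·17·39 = 25233; k=2: (L₁..L₂)·(L₃..L₄) → 2040+9984+15·8·39 = 16704; k=3: (L₁..L₃)·(L₄..L₄) → 5880+0+15·32·39 = 24600.
Best split is after L₂, i.e. k = 2.

2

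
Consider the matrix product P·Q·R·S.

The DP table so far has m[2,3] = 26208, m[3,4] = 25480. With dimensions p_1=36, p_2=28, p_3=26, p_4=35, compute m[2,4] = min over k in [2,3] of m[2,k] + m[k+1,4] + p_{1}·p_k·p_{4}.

58968

m[2,4] = min over k∈[2,3] of m[2,k]+m[k+1,4]+p_{1}·p_k·p_{4}.
k=2: 0 + 25480 + 36·28·35 = 60760; k=3: 26208 + 0 + 36·26·35 = 58968.
Minimum: 58968 at k=3.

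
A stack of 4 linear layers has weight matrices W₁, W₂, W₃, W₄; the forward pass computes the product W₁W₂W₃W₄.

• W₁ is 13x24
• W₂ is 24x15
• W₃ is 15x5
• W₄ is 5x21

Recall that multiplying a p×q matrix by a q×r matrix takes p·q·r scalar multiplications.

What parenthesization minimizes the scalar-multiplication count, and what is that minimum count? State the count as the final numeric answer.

4725

Adjacent pairs: W₁W₂ = 13·24·15 = 4680; W₂W₃ = 24·15·5 = 1800; W₃W₄ = 15·5·21 = 1575.
Length 3: W₁..W₃: k=1: 0+1800+13·24·5=3360; k=2: 4680+0+13·15·5=5655 → min 3360 | W₂..W₄: k=2: 0+1575+24·15·21=9135; k=3: 1800+0+24·5·21=4320 → min 4320.
Length 4: W₁..W₄: k=1: 0+4320+13·24·21=10872; k=2: 4680+1575+13·15·21=10350; k=3: 3360+0+13·5·21=4725 → min 4725.
Optimal parenthesization: ((W₁(W₂W₃))W₄) with cost 4725.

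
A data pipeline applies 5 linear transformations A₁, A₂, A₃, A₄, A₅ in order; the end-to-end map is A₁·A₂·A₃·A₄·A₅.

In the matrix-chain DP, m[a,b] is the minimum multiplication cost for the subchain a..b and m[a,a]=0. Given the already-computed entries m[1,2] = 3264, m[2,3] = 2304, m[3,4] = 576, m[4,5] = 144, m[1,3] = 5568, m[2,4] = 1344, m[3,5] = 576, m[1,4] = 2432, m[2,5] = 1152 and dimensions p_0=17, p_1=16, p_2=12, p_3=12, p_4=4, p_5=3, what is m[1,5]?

m[1,5] = min over k∈[1,4] of m[1,k]+m[k+1,5]+p_{0}·p_k·p_{5}.
k=1: 0 + 1152 + 17·16·3 = 1968; k=2: 3264 + 576 + 17·12·3 = 4452; k=3: 5568 + 144 + 17·12·3 = 6324; k=4: 2432 + 0 + 17·4·3 = 2636.
Minimum: 1968 at k=1.

1968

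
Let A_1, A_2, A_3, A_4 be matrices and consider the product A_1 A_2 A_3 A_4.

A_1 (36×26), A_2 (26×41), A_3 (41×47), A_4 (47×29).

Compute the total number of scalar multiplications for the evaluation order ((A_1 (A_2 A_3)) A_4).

143162

(A_2 A_3): 26×41 by 41×47 → 26×47, cost 26·41·47 = 50102
(A_1 (A_2 A_3)): 36×26 by 26×47 → 36×47, cost 36·26·47 = 43992; cumulative 94094
((A_1 (A_2 A_3)) A_4): 36×47 by 47×29 → 36×29, cost 36·47·29 = 49068; cumulative 143162
Total: 143162 scalar multiplications.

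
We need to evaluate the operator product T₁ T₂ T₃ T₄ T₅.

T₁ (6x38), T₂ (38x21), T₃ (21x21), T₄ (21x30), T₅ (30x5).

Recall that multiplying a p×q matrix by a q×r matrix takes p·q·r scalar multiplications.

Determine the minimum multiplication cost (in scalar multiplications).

10485

Adjacent pairs: T₁T₂ = 6·38·21 = 4788; T₂T₃ = 38·21·21 = 16758; T₃T₄ = 21·21·30 = 13230; T₄T₅ = 21·30·5 = 3150.
Length 3: T₁..T₃: k=1: 0+16758+6·38·21=21546; k=2: 4788+0+6·21·21=7434 → min 7434 | T₂..T₄: k=2: 0+13230+38·21·30=37170; k=3: 16758+0+38·21·30=40698 → min 37170 | T₃..T₅: k=3: 0+3150+21·21·5=5355; k=4: 13230+0+21·30·5=16380 → min 5355.
Length 4: T₁..T₄: k=1: 0+37170+6·38·30=44010; k=2: 4788+13230+6·21·30=21798; k=3: 7434+0+6·21·30=11214 → min 11214 | T₂..T₅: k=2: 0+5355+38·21·5=9345; k=3: 16758+3150+38·21·5=23898; k=4: 37170+0+38·30·5=42870 → min 9345.
Length 5: T₁..T₅: k=1: 0+9345+6·38·5=10485; k=2: 4788+5355+6·21·5=10773; k=3: 7434+3150+6·21·5=11214; k=4: 11214+0+6·30·5=12114 → min 10485.
Optimal order: (T₁ (T₂ (T₃ (T₄ T₅)))) with cost 10485.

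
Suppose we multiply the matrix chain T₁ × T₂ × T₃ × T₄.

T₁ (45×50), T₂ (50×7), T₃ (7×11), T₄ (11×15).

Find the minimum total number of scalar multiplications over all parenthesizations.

Adjacent pairs: T₁T₂ = 45·50·7 = 15750; T₂T₃ = 50·7·11 = 3850; T₃T₄ = 7·11·15 = 1155.
Length 3: T₁..T₃: k=1: 0+3850+45·50·11=28600; k=2: 15750+0+45·7·11=19215 → min 19215 | T₂..T₄: k=2: 0+1155+50·7·15=6405; k=3: 3850+0+50·11·15=12100 → min 6405.
Length 4: T₁..T₄: k=1: 0+6405+45·50·15=40155; k=2: 15750+1155+45·7·15=21630; k=3: 19215+0+45·11·15=26640 → min 21630.
Optimal order: ((T₁ × T₂) × (T₃ × T₄)) with cost 21630.

21630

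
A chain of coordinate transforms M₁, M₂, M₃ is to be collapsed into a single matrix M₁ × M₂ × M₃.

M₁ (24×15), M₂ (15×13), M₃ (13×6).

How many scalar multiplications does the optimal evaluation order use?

3330

Order (M₁ × (M₂ × M₃)): (M₂ × M₃): 15×13 by 13×6 → 15×6, cost 15·13·6 = 1170; (M₁ × (M₂ × M₃)): 24×15 by 15×6 → 24×6, cost 24·15·6 = 2160; cumulative 3330. Total 3330.
Order ((M₁ × M₂) × M₃): (M₁ × M₂): 24×15 by 15×13 → 24×13, cost 24·15·13 = 4680; ((M₁ × M₂) × M₃): 24×13 by 13×6 → 24×6, cost 24·13·6 = 1872; cumulative 6552. Total 6552.
Minimum: 3330.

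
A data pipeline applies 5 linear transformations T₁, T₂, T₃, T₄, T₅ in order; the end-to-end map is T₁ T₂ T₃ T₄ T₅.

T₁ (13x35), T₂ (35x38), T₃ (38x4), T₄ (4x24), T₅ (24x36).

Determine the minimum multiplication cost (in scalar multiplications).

12468

Adjacent pairs: T₁T₂ = 13·35·38 = 17290; T₂T₃ = 35·38·4 = 5320; T₃T₄ = 38·4·24 = 3648; T₄T₅ = 4·24·36 = 3456.
Length 3: T₁..T₃: k=1: 0+5320+13·35·4=7140; k=2: 17290+0+13·38·4=19266 → min 7140 | T₂..T₄: k=2: 0+3648+35·38·24=35568; k=3: 5320+0+35·4·24=8680 → min 8680 | T₃..T₅: k=3: 0+3456+38·4·36=8928; k=4: 3648+0+38·24·36=36480 → min 8928.
Length 4: T₁..T₄: k=1: 0+8680+13·35·24=19600; k=2: 17290+3648+13·38·24=32794; k=3: 7140+0+13·4·24=8388 → min 8388 | T₂..T₅: k=2: 0+8928+35·38·36=56808; k=3: 5320+3456+35·4·36=13816; k=4: 8680+0+35·24·36=38920 → min 13816.
Length 5: T₁..T₅: k=1: 0+13816+13·35·36=30196; k=2: 17290+8928+13·38·36=44002; k=3: 7140+3456+13·4·36=12468; k=4: 8388+0+13·24·36=19620 → min 12468.
Optimal order: ((T₁ (T₂ T₃)) (T₄ T₅)) with cost 12468.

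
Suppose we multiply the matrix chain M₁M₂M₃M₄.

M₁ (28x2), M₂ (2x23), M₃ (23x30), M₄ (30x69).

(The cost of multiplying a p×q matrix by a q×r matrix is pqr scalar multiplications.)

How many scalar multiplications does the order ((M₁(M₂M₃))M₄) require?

61020

(M₂M₃): 2×23 by 23×30 → 2×30, cost 2·23·30 = 1380
(M₁(M₂M₃)): 28×2 by 2×30 → 28×30, cost 28·2·30 = 1680; cumulative 3060
((M₁(M₂M₃))M₄): 28×30 by 30×69 → 28×69, cost 28·30·69 = 57960; cumulative 61020
Total: 61020 scalar multiplications.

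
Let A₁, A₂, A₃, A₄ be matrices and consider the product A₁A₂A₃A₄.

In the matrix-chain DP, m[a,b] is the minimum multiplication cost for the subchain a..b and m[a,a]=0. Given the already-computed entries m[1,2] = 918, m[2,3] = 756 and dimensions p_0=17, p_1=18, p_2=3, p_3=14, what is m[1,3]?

1632

m[1,3] = min over k∈[1,2] of m[1,k]+m[k+1,3]+p_{0}·p_k·p_{3}.
k=1: 0 + 756 + 17·18·14 = 5040; k=2: 918 + 0 + 17·3·14 = 1632.
Minimum: 1632 at k=2.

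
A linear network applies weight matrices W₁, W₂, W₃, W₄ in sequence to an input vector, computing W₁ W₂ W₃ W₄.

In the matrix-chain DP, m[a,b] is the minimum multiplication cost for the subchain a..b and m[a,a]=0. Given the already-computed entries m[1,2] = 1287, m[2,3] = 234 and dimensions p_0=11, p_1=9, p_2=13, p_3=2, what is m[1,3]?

432

m[1,3] = min over k∈[1,2] of m[1,k]+m[k+1,3]+p_{0}·p_k·p_{3}.
k=1: 0 + 234 + 11·9·2 = 432; k=2: 1287 + 0 + 11·13·2 = 1573.
Minimum: 432 at k=1.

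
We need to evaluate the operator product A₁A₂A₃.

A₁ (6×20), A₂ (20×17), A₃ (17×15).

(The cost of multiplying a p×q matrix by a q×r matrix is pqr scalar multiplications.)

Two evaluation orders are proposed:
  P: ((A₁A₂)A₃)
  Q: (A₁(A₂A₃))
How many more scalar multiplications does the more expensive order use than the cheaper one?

3330

Order P = ((A₁A₂)A₃): (A₁A₂): 6×20 by 20×17 → 6×17, cost 6·20·17 = 2040; ((A₁A₂)A₃): 6×17 by 17×15 → 6×15, cost 6·17·15 = 1530; cumulative 3570. Total 3570.
Order Q = (A₁(A₂A₃)): (A₂A₃): 20×17 by 17×15 → 20×15, cost 20·17·15 = 5100; (A₁(A₂A₃)): 6×20 by 20×15 → 6×15, cost 6·20·15 = 1800; cumulative 6900. Total 6900.
Difference: |3570 − 6900| = 3330.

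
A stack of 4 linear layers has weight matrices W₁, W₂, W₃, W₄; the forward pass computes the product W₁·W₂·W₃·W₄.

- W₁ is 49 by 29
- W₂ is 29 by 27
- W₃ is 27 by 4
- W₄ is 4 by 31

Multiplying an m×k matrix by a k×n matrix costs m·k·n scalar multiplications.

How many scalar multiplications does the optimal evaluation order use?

Adjacent pairs: W₁W₂ = 49·29·27 = 38367; W₂W₃ = 29·27·4 = 3132; W₃W₄ = 27·4·31 = 3348.
Length 3: W₁..W₃: k=1: 0+3132+49·29·4=8816; k=2: 38367+0+49·27·4=43659 → min 8816 | W₂..W₄: k=2: 0+3348+29·27·31=27621; k=3: 3132+0+29·4·31=6728 → min 6728.
Length 4: W₁..W₄: k=1: 0+6728+49·29·31=50779; k=2: 38367+3348+49·27·31=82728; k=3: 8816+0+49·4·31=14892 → min 14892.
Optimal order: ((W₁·(W₂·W₃))·W₄) with cost 14892.

14892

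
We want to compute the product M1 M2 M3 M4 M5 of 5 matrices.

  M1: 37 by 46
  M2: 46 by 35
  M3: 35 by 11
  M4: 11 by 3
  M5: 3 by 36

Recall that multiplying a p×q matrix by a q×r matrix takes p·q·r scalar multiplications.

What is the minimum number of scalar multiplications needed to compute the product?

15087

Adjacent pairs: M1M2 = 37·46·35 = 59570; M2M3 = 46·35·11 = 17710; M3M4 = 35·11·3 = 1155; M4M5 = 11·3·36 = 1188.
Length 3: M1..M3: k=1: 0+17710+37·46·11=36432; k=2: 59570+0+37·35·11=73815 → min 36432 | M2..M4: k=2: 0+1155+46·35·3=5985; k=3: 17710+0+46·11·3=19228 → min 5985 | M3..M5: k=3: 0+1188+35·11·36=15048; k=4: 1155+0+35·3·36=4935 → min 4935.
Length 4: M1..M4: k=1: 0+5985+37·46·3=11091; k=2: 59570+1155+37·35·3=64610; k=3: 36432+0+37·11·3=37653 → min 11091 | M2..M5: k=2: 0+4935+46·35·36=62895; k=3: 17710+1188+46·11·36=37114; k=4: 5985+0+46·3·36=10953 → min 10953.
Length 5: M1..M5: k=1: 0+10953+37·46·36=72225; k=2: 59570+4935+37·35·36=111125; k=3: 36432+1188+37·11·36=52272; k=4: 11091+0+37·3·36=15087 → min 15087.
Optimal order: ((M1 (M2 (M3 M4))) M5) with cost 15087.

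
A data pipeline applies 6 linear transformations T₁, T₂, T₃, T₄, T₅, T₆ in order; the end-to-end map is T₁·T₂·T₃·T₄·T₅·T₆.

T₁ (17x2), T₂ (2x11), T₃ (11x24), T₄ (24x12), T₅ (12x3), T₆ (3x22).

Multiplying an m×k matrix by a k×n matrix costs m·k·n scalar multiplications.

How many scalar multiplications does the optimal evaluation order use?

Adjacent pairs: T₁T₂ = 17·2·11 = 374; T₂T₃ = 2·11·24 = 528; T₃T₄ = 11·24·12 = 3168; T₄T₅ = 24·12·3 = 864; T₅T₆ = 12·3·22 = 792.
Length 3: T₁..T₃: k=1: 0+528+17·2·24=1344; k=2: 374+0+17·11·24=4862 → min 1344 | T₂..T₄: k=2: 0+3168+2·11·12=3432; k=3: 528+0+2·24·12=1104 → min 1104 | T₃..T₅: k=3: 0+864+11·24·3=1656; k=4: 3168+0+11·12·3=3564 → min 1656 | T₄..T₆: k=4: 0+792+24·12·22=7128; k=5: 864+0+24·3·22=2448 → min 2448.
Length 4: T₁..T₄: k=1: 0+1104+17·2·12=1512; k=2: 374+3168+17·11·12=5786; k=3: 1344+0+17·24·12=6240 → min 1512 | T₂..T₅: k=2: 0+1656+2·11·3=1722; k=3: 528+864+2·24·3=1536; k=4: 1104+0+2·12·3=1176 → min 1176 | T₃..T₆: k=3: 0+2448+11·24·22=8256; k=4: 3168+792+11·12·22=6864; k=5: 1656+0+11·3·22=2382 → min 2382.
Length 5: T₁..T₅: k=1: 0+1176+17·2·3=1278; k=2: 374+1656+17·11·3=2591; k=3: 1344+864+17·24·3=3432; k=4: 1512+0+17·12·3=2124 → min 1278 | T₂..T₆: k=2: 0+2382+2·11·22=2866; k=3: 528+2448+2·24·22=4032; k=4: 1104+792+2·12·22=2424; k=5: 1176+0+2·3·22=1308 → min 1308.
Length 6: T₁..T₆: k=1: 0+1308+17·2·22=2056; k=2: 374+2382+17·11·22=6870; k=3: 1344+2448+17·24·22=12768; k=4: 1512+792+17·12·22=6792; k=5: 1278+0+17·3·22=2400 → min 2056.
Optimal order: (T₁·((((T₂·T₃)·T₄)·T₅)·T₆)) with cost 2056.

2056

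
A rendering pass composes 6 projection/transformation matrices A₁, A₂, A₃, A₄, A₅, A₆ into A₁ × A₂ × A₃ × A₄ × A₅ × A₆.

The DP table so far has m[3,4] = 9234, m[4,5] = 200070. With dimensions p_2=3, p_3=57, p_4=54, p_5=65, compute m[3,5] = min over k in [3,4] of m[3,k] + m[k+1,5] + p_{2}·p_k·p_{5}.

m[3,5] = min over k∈[3,4] of m[3,k]+m[k+1,5]+p_{2}·p_k·p_{5}.
k=3: 0 + 200070 + 3·57·65 = 211185; k=4: 9234 + 0 + 3·54·65 = 19764.
Minimum: 19764 at k=4.

19764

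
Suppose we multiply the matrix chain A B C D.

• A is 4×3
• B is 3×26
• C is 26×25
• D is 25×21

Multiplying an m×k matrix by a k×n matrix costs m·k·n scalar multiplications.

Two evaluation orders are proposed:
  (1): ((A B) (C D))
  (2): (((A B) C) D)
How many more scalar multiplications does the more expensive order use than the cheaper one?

11134

Order (1) = ((A B) (C D)): (A B): 4×3 by 3×26 → 4×26, cost 4·3·26 = 312; (C D): 26×25 by 25×21 → 26×21, cost 26·25·21 = 13650; ((A B) (C D)): 4×26 by 26×21 → 4×21, cost 4·26·21 = 2184; cumulative 16146. Total 16146.
Order (2) = (((A B) C) D): (A B): 4×3 by 3×26 → 4×26, cost 4·3·26 = 312; ((A B) C): 4×26 by 26×25 → 4×25, cost 4·26·25 = 2600; cumulative 2912; (((A B) C) D): 4×25 by 25×21 → 4×21, cost 4·25·21 = 2100; cumulative 5012. Total 5012.
Difference: |16146 − 5012| = 11134.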